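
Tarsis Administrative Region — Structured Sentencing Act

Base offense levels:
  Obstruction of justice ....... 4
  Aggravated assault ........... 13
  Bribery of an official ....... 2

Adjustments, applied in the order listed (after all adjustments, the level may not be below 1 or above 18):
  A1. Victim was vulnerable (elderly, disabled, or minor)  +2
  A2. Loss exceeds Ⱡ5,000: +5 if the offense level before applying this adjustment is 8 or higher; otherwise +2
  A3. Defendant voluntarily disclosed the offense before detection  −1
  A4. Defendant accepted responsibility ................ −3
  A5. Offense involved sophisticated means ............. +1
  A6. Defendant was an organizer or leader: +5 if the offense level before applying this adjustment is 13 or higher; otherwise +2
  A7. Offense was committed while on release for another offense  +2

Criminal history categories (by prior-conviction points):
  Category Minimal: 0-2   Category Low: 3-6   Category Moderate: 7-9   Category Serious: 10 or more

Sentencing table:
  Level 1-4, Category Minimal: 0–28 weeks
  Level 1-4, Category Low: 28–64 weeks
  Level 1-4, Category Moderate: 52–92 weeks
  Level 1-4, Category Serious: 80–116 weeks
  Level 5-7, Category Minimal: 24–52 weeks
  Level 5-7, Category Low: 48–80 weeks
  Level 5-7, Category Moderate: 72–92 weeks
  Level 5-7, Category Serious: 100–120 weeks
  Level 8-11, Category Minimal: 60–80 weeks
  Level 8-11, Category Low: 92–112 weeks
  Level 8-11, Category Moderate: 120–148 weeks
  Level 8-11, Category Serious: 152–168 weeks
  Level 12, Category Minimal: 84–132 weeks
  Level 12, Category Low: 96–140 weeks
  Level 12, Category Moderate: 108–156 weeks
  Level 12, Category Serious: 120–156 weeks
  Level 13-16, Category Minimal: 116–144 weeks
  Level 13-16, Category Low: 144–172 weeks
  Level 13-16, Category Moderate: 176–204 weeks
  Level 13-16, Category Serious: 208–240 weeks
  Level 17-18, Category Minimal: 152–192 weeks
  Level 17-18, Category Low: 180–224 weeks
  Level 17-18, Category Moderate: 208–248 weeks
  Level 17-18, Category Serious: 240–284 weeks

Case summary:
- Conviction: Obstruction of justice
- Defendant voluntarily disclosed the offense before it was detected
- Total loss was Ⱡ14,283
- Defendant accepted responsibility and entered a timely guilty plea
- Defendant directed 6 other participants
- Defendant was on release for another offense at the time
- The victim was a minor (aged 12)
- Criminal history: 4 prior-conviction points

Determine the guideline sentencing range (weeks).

Base offense level for obstruction of justice: 4.
A1 applies: 4 + 2 = 6.
A2 applies (level before this adjustment is 6 < 8, so +2): 6 + 2 = 8.
A3 applies: 8 − 1 = 7.
A4 applies: 7 − 3 = 4.
A6 applies (level before this adjustment is 4 < 13, so +2): 4 + 2 = 6.
A7 applies: 6 + 2 = 8.
Final offense level: 8.
Criminal history: 4 prior points → Category Low (3-6).
Level 8 falls in the 8-11 band.
Grid: Level 8-11 × Category Low = 92-112 weeks.

92-112 weeks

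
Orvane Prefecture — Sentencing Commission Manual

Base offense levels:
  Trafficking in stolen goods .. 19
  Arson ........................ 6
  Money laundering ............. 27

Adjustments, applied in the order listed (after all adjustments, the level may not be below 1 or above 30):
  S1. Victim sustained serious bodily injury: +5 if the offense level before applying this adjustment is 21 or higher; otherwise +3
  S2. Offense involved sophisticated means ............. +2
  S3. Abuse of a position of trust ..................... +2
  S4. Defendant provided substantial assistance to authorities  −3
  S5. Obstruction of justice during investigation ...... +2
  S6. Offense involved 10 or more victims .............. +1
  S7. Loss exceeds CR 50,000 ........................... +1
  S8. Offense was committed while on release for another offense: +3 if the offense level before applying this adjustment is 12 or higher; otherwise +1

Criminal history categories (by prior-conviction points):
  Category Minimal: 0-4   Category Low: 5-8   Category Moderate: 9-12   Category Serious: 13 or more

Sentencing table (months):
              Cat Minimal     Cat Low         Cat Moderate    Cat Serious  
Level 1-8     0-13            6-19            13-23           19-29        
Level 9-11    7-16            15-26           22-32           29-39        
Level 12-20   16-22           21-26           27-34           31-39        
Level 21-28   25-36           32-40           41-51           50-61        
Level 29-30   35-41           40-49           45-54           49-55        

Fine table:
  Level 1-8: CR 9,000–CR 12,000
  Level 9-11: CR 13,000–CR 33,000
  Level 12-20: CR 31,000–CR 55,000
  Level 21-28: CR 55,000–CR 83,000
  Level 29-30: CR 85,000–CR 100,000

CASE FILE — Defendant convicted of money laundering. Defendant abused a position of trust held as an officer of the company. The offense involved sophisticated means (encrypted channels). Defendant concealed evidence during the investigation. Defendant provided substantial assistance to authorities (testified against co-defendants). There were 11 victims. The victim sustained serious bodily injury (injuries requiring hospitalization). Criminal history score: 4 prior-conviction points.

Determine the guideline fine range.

CR 85,000–CR 100,000

Base offense level for money laundering: 27.
S1 applies (level before this adjustment is 27 ≥ 21, so +5): 27 + 5 = 32.
S2 applies: 32 + 2 = 34.
S3 applies: 34 + 2 = 36.
S4 applies: 36 − 3 = 33.
S5 applies: 33 + 2 = 35.
S6 applies: 35 + 1 = 36.
S7 does not apply.
Level 36 exceeds the maximum of 30; capped at 30.
Final offense level: 30.
Level 30 falls in the 29-30 band.
Fine table: Level 29-30 → CR 85,000–CR 100,000.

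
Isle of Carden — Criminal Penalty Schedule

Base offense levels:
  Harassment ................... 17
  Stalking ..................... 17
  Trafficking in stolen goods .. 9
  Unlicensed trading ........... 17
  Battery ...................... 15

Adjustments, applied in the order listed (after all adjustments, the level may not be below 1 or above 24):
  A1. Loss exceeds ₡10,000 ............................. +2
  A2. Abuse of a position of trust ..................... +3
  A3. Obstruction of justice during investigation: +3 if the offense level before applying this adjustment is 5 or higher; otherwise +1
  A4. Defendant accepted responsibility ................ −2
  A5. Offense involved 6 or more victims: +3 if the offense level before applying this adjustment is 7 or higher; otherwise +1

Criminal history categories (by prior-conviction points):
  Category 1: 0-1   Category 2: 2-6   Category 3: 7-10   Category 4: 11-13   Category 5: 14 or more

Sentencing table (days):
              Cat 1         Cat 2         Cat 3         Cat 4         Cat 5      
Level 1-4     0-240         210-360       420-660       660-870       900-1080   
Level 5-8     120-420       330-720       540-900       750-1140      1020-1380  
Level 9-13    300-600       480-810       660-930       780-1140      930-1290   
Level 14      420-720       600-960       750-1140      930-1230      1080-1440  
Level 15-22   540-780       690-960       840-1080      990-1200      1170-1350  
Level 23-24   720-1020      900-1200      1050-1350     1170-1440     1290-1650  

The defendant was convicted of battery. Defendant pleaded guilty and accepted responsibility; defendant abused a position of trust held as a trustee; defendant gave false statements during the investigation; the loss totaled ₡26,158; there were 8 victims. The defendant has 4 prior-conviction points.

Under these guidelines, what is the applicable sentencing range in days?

Base offense level for battery: 15.
A1 applies: 15 + 2 = 17.
A2 applies: 17 + 3 = 20.
A3 applies (level before this adjustment is 20 ≥ 5, so +3): 20 + 3 = 23.
A4 applies: 23 − 2 = 21.
A5 applies (level before this adjustment is 21 ≥ 7, so +3): 21 + 3 = 24.
Final offense level: 24.
Criminal history: 4 prior points → Category 2 (2-6).
Level 24 falls in the 23-24 band.
Grid: Level 23-24 × Category 2 = 900-1200 days.

900-1200 days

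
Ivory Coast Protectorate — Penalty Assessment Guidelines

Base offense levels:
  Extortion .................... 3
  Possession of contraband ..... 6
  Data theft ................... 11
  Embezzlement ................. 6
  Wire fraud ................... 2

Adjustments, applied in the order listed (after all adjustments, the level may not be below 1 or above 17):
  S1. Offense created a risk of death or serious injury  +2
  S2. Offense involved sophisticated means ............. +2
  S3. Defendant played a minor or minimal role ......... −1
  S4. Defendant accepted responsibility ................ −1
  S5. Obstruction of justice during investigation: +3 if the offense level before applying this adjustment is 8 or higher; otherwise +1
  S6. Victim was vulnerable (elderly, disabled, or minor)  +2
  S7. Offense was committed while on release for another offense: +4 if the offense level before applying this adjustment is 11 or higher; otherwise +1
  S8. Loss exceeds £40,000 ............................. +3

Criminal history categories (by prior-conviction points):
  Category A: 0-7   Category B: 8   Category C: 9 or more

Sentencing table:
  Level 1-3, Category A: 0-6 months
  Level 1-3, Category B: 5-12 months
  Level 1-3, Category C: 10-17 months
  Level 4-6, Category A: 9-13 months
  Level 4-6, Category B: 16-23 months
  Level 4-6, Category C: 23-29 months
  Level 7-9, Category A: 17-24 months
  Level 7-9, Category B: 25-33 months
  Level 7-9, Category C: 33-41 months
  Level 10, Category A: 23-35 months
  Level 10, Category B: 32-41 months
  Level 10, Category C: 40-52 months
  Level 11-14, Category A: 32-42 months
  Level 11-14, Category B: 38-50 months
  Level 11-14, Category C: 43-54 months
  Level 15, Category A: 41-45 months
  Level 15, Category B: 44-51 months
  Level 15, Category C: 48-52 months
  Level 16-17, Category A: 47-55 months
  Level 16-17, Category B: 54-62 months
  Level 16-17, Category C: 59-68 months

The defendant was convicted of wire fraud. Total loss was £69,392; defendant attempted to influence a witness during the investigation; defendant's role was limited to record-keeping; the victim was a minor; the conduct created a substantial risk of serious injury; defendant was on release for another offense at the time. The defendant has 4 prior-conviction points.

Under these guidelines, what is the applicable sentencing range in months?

Base offense level for wire fraud: 2.
S1 applies: 2 + 2 = 4.
S2 does not apply.
S3 applies: 4 − 1 = 3.
S4 does not apply.
S5 applies (level before this adjustment is 3 < 8, so +1): 3 + 1 = 4.
S6 applies: 4 + 2 = 6.
S7 applies (level before this adjustment is 6 < 11, so +1): 6 + 1 = 7.
S8 applies: 7 + 3 = 10.
Final offense level: 10.
Criminal history: 4 prior points → Category A (0-7).
Level 10 falls in the 10 band.
Grid: Level 10 × Category A = 23-35 months.

23-35 months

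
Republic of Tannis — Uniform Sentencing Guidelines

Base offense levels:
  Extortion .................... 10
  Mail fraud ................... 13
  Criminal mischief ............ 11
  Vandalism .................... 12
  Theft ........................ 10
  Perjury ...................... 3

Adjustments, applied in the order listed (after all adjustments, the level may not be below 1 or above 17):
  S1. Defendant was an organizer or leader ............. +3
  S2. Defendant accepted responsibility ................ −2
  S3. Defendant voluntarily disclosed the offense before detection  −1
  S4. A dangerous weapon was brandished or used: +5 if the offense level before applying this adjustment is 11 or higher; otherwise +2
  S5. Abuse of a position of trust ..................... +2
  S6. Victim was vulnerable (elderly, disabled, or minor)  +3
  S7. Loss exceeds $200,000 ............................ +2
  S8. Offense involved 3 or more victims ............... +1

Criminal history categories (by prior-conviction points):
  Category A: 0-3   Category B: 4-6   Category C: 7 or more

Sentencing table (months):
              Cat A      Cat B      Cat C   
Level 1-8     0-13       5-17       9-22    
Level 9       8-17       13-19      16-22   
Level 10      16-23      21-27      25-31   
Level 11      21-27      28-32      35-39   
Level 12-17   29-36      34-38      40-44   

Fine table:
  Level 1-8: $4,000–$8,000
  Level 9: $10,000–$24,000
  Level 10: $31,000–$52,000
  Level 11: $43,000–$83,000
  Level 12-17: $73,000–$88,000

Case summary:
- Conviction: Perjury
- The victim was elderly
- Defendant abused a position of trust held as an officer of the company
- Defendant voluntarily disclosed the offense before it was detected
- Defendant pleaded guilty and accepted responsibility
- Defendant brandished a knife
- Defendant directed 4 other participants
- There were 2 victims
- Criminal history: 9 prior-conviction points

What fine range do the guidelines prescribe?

$31,000–$52,000

Base offense level for perjury: 3.
S1 applies: 3 + 3 = 6.
S2 applies: 6 − 2 = 4.
S3 applies: 4 − 1 = 3.
S4 applies (level before this adjustment is 3 < 11, so +2): 3 + 2 = 5.
S5 applies: 5 + 2 = 7.
S6 applies: 7 + 3 = 10.
Final offense level: 10.
Level 10 falls in the 10 band.
Fine table: Level 10 → $31,000–$52,000.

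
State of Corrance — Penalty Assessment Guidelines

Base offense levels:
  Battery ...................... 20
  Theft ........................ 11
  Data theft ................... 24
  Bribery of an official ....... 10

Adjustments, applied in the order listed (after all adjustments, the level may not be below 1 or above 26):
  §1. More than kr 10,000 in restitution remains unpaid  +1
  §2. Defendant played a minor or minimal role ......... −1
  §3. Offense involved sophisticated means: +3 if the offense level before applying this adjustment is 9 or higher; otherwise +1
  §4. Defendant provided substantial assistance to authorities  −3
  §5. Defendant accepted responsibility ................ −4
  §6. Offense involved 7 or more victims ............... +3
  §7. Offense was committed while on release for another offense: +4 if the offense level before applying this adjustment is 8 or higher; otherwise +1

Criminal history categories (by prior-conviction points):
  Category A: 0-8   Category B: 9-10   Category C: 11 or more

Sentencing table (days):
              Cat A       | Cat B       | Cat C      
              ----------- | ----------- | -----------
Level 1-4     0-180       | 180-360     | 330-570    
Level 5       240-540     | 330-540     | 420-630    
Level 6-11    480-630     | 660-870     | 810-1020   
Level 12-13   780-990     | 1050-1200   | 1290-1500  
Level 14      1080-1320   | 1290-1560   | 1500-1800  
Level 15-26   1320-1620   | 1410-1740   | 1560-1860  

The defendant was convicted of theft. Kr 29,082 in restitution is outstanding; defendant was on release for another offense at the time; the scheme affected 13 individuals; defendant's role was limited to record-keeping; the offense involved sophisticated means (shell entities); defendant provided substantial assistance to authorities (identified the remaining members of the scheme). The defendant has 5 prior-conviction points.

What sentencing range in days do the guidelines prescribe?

1320-1620 days

Base offense level for theft: 11.
§1 applies: 11 + 1 = 12.
§2 applies: 12 − 1 = 11.
§3 applies (level before this adjustment is 11 ≥ 9, so +3): 11 + 3 = 14.
§4 applies: 14 − 3 = 11.
§5 does not apply.
§6 applies: 11 + 3 = 14.
§7 applies (level before this adjustment is 14 ≥ 8, so +4): 14 + 4 = 18.
Final offense level: 18.
Criminal history: 5 prior points → Category A (0-8).
Level 18 falls in the 15-26 band.
Grid: Level 15-26 × Category A = 1320-1620 days.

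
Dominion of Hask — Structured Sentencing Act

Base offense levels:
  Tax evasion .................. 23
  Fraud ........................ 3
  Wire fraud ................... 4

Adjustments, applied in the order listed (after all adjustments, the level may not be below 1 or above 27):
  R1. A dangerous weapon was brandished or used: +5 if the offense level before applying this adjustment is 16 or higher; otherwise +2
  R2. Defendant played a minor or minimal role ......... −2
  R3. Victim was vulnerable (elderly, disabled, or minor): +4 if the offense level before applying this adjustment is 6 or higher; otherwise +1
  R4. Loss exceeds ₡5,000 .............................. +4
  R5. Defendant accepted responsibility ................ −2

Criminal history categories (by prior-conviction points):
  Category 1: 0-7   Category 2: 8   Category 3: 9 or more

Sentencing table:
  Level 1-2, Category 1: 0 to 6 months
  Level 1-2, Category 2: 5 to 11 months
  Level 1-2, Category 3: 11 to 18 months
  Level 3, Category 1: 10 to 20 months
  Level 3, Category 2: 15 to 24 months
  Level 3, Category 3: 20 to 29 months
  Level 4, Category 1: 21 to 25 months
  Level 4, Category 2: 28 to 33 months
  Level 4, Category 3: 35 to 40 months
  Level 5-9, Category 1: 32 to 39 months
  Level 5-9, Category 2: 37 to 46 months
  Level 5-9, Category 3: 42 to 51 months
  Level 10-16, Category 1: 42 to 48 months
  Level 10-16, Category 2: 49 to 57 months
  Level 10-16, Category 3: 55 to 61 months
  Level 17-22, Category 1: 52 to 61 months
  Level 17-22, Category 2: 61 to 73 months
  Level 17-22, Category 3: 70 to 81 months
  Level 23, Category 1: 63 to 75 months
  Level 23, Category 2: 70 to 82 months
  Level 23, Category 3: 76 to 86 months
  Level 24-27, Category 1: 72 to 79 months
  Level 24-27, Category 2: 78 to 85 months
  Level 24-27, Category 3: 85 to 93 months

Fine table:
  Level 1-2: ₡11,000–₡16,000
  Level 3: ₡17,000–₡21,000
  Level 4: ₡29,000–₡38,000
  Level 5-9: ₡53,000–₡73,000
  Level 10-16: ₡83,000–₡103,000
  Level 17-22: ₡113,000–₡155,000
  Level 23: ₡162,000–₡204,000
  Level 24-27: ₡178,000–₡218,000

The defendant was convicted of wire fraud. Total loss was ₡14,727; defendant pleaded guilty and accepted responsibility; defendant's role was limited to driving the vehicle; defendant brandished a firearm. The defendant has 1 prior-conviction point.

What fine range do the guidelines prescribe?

₡53,000–₡73,000

Base offense level for wire fraud: 4.
R1 applies (level before this adjustment is 4 < 16, so +2): 4 + 2 = 6.
R2 applies: 6 − 2 = 4.
R3 does not apply.
R4 applies: 4 + 4 = 8.
R5 applies: 8 − 2 = 6.
Final offense level: 6.
Level 6 falls in the 5-9 band.
Fine table: Level 5-9 → ₡53,000–₡73,000.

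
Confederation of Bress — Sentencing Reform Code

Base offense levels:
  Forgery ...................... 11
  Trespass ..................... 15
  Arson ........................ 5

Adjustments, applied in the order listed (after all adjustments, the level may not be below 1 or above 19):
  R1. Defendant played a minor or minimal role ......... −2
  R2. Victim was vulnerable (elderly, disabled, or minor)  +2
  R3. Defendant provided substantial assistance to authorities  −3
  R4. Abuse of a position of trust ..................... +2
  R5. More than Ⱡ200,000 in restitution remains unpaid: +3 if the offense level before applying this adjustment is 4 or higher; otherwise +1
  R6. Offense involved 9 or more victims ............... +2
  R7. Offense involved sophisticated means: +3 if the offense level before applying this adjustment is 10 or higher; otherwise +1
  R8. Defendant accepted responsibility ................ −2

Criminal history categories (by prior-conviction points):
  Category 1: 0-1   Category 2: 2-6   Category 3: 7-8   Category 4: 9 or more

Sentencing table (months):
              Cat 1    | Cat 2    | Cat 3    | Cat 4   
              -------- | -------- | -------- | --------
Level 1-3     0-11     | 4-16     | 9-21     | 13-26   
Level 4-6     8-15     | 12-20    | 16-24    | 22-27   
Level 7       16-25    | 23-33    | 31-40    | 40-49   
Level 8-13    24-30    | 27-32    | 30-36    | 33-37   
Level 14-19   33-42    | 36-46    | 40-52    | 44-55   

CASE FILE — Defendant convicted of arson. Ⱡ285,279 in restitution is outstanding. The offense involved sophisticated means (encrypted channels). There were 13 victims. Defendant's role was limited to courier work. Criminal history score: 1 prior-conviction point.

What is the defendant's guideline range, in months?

16-25 months

Base offense level for arson: 5.
R1 applies: 5 − 2 = 3.
R3 does not apply.
R4 does not apply.
R5 applies (level before this adjustment is 3 < 4, so +1): 3 + 1 = 4.
R6 applies: 4 + 2 = 6.
R7 applies (level before this adjustment is 6 < 10, so +1): 6 + 1 = 7.
R8 does not apply.
Final offense level: 7.
Criminal history: 1 prior point → Category 1 (0-1).
Level 7 falls in the 7 band.
Grid: Level 7 × Category 1 = 16-25 months.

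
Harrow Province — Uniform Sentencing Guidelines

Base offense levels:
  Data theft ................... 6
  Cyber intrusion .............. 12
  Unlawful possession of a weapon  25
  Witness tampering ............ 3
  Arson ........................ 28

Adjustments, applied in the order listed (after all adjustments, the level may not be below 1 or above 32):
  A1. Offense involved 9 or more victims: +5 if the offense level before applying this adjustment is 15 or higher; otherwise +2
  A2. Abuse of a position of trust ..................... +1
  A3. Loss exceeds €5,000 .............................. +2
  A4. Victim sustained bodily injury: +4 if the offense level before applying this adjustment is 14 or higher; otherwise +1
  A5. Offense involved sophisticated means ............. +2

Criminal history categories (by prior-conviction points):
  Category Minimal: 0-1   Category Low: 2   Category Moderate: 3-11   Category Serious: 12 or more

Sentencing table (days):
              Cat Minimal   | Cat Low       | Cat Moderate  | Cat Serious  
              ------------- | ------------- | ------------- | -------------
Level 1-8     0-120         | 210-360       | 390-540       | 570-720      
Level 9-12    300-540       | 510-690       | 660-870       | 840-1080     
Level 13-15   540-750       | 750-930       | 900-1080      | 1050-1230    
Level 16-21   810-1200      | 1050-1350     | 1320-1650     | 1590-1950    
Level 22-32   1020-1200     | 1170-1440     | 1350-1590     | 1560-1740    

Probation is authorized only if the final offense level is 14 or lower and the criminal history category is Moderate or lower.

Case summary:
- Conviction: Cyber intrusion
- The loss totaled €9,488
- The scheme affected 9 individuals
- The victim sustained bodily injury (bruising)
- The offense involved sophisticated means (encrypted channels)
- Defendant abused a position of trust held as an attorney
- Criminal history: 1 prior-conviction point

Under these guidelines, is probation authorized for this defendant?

No

Base offense level for cyber intrusion: 12.
A1 applies (level before this adjustment is 12 < 15, so +2): 12 + 2 = 14.
A2 applies: 14 + 1 = 15.
A3 applies: 15 + 2 = 17.
A4 applies (level before this adjustment is 17 ≥ 14, so +4): 17 + 4 = 21.
A5 applies: 21 + 2 = 23.
Final offense level: 23.
Criminal history: 1 prior point → Category Minimal (0-1).
Level 23 falls in the 22-32 band.
Grid: Level 22-32 × Category Minimal = 1020-1200 days.
Probation check: level 23 > 14 and category Minimal ≤ Moderate → not eligible.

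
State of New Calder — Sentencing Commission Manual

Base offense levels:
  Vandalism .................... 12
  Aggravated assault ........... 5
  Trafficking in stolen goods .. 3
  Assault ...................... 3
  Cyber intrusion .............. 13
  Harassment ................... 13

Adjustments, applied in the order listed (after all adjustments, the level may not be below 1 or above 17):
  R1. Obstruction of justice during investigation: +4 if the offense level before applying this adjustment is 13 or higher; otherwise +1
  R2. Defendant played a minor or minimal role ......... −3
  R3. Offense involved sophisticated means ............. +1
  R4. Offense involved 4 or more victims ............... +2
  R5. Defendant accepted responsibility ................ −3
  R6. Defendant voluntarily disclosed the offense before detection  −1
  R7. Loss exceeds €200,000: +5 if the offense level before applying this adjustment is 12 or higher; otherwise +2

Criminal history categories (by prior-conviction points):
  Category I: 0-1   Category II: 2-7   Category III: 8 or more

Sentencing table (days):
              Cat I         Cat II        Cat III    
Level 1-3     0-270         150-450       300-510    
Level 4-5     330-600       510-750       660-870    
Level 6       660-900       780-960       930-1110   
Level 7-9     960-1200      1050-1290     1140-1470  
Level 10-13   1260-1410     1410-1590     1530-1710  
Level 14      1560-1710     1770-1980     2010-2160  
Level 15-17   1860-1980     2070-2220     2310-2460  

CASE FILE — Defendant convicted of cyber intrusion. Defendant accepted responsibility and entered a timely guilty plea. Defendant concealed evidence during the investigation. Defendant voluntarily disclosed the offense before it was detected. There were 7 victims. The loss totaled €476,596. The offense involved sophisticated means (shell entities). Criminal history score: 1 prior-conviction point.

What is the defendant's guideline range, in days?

1860-1980 days

Base offense level for cyber intrusion: 13.
R1 applies (level before this adjustment is 13 ≥ 13, so +4): 13 + 4 = 17.
R3 applies: 17 + 1 = 18.
R4 applies: 18 + 2 = 20.
R5 applies: 20 − 3 = 17.
R6 applies: 17 − 1 = 16.
R7 applies (level before this adjustment is 16 ≥ 12, so +5): 16 + 5 = 21.
Level 21 exceeds the maximum of 17; capped at 17.
Final offense level: 17.
Criminal history: 1 prior point → Category I (0-1).
Level 17 falls in the 15-17 band.
Grid: Level 15-17 × Category I = 1860-1980 days.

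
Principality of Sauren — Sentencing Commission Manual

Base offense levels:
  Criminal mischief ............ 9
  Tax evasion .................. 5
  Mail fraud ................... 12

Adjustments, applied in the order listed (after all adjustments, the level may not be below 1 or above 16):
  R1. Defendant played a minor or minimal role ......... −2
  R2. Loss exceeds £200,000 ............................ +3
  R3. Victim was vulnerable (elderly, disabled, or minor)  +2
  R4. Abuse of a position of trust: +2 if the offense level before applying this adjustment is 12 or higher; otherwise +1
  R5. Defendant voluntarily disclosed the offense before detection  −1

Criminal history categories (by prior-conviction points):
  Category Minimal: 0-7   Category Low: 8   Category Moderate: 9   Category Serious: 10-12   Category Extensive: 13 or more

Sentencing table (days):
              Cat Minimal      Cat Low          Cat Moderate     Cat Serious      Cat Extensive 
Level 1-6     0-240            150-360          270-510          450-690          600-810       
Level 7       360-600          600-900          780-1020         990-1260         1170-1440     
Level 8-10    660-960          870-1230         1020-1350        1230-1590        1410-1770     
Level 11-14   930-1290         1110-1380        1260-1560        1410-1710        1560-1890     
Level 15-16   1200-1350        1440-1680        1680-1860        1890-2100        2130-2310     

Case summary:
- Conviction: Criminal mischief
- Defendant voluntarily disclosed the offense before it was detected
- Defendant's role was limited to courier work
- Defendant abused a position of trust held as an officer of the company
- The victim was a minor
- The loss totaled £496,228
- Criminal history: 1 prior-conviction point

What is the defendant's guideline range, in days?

Base offense level for criminal mischief: 9.
R1 applies: 9 − 2 = 7.
R2 applies: 7 + 3 = 10.
R3 applies: 10 + 2 = 12.
R4 applies (level before this adjustment is 12 ≥ 12, so +2): 12 + 2 = 14.
R5 applies: 14 − 1 = 13.
Final offense level: 13.
Criminal history: 1 prior point → Category Minimal (0-7).
Level 13 falls in the 11-14 band.
Grid: Level 11-14 × Category Minimal = 930-1290 days.

930-1290 days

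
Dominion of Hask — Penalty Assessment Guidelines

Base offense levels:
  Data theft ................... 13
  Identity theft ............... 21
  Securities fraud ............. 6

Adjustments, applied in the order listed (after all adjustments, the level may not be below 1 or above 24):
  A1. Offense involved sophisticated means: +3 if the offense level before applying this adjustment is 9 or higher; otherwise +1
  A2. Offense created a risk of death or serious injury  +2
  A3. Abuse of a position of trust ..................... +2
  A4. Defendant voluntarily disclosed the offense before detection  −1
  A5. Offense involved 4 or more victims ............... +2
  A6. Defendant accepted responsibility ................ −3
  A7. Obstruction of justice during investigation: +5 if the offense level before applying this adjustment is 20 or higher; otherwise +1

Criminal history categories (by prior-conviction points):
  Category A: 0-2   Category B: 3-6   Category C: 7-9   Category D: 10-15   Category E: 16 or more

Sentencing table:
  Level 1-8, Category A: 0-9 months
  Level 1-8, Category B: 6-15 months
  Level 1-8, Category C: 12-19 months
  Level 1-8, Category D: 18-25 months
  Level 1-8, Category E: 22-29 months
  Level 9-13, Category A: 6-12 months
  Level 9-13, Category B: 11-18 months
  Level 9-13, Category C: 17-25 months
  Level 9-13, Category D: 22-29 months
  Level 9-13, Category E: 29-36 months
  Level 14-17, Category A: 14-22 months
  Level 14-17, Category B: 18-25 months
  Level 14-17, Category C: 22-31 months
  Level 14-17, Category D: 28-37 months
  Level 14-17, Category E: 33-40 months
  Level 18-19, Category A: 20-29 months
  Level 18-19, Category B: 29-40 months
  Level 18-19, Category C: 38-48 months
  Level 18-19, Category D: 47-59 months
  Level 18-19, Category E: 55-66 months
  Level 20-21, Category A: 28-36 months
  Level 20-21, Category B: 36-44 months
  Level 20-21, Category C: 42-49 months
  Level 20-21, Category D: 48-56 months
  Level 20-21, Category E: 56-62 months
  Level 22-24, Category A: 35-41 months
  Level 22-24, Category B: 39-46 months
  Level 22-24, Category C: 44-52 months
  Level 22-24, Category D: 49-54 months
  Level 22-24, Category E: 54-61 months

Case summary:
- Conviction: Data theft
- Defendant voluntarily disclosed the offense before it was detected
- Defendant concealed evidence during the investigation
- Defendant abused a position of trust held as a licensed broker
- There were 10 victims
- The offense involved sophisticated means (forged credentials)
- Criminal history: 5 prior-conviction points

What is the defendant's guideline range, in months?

Base offense level for data theft: 13.
A1 applies (level before this adjustment is 13 ≥ 9, so +3): 13 + 3 = 16.
A3 applies: 16 + 2 = 18.
A4 applies: 18 − 1 = 17.
A5 applies: 17 + 2 = 19.
A6 does not apply.
A7 applies (level before this adjustment is 19 < 20, so +1): 19 + 1 = 20.
Final offense level: 20.
Criminal history: 5 prior points → Category B (3-6).
Level 20 falls in the 20-21 band.
Grid: Level 20-21 × Category B = 36-44 months.

36-44 months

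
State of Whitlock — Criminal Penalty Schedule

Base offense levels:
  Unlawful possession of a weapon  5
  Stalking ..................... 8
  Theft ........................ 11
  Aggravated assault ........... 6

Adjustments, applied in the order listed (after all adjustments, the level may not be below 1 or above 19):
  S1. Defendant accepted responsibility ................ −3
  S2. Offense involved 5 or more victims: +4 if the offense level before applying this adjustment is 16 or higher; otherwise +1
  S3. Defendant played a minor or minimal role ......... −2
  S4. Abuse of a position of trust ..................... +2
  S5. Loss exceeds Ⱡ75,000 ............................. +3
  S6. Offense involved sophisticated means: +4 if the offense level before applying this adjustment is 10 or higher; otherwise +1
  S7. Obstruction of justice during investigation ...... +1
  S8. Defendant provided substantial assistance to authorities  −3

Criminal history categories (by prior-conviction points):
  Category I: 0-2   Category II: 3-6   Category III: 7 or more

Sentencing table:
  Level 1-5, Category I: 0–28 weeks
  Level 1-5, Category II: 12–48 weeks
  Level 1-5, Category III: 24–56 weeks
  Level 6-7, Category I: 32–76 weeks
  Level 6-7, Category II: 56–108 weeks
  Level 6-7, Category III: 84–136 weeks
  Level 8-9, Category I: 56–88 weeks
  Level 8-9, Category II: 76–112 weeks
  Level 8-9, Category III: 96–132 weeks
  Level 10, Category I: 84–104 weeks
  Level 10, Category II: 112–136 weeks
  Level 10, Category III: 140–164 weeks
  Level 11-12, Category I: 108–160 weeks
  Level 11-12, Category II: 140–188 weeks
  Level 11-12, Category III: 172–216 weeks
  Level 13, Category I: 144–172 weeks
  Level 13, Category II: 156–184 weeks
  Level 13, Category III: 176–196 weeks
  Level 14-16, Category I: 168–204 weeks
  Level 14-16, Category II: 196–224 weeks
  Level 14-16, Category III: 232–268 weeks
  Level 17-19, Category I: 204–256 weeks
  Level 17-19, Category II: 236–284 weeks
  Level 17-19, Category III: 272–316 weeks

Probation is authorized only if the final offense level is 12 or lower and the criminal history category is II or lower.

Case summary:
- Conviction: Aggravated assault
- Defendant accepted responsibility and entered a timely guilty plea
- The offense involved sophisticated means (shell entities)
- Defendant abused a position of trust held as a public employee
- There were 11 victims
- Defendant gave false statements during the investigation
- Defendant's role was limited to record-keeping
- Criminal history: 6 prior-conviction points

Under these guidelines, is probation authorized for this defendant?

Base offense level for aggravated assault: 6.
S1 applies: 6 − 3 = 3.
S2 applies (level before this adjustment is 3 < 16, so +1): 3 + 1 = 4.
S3 applies: 4 − 2 = 2.
S4 applies: 2 + 2 = 4.
S6 applies (level before this adjustment is 4 < 10, so +1): 4 + 1 = 5.
S7 applies: 5 + 1 = 6.
S8 does not apply.
Final offense level: 6.
Criminal history: 6 prior points → Category II (3-6).
Level 6 falls in the 6-7 band.
Grid: Level 6-7 × Category II = 56-108 weeks.
Probation check: level 6 ≤ 12 and category II ≤ II → eligible.

Yes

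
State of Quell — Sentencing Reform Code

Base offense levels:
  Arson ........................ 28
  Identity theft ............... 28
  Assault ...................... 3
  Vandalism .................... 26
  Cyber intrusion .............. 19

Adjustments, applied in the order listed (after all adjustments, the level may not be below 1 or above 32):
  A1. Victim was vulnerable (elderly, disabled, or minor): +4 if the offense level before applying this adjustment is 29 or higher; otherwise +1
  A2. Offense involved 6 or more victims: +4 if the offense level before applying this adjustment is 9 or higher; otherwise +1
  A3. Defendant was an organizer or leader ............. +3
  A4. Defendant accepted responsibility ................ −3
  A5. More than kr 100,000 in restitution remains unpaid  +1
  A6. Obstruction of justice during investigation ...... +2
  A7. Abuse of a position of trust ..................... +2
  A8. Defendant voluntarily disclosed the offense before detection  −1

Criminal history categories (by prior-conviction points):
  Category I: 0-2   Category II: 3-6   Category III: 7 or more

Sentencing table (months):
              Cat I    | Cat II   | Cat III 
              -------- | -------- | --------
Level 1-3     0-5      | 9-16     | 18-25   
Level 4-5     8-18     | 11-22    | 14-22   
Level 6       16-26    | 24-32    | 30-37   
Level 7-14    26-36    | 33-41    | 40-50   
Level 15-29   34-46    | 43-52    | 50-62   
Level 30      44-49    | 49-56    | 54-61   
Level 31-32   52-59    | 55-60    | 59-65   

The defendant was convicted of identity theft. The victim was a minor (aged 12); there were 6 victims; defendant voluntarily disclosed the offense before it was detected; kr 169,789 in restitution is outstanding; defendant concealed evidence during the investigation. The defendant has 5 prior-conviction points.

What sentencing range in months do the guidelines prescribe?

55-60 months

Base offense level for identity theft: 28.
A1 applies (level before this adjustment is 28 < 29, so +1): 28 + 1 = 29.
A2 applies (level before this adjustment is 29 ≥ 9, so +4): 29 + 4 = 33.
A4 does not apply.
A5 applies: 33 + 1 = 34.
A6 applies: 34 + 2 = 36.
A7 does not apply.
A8 applies: 36 − 1 = 35.
Level 35 exceeds the maximum of 32; capped at 32.
Final offense level: 32.
Criminal history: 5 prior points → Category II (3-6).
Level 32 falls in the 31-32 band.
Grid: Level 31-32 × Category II = 55-60 months.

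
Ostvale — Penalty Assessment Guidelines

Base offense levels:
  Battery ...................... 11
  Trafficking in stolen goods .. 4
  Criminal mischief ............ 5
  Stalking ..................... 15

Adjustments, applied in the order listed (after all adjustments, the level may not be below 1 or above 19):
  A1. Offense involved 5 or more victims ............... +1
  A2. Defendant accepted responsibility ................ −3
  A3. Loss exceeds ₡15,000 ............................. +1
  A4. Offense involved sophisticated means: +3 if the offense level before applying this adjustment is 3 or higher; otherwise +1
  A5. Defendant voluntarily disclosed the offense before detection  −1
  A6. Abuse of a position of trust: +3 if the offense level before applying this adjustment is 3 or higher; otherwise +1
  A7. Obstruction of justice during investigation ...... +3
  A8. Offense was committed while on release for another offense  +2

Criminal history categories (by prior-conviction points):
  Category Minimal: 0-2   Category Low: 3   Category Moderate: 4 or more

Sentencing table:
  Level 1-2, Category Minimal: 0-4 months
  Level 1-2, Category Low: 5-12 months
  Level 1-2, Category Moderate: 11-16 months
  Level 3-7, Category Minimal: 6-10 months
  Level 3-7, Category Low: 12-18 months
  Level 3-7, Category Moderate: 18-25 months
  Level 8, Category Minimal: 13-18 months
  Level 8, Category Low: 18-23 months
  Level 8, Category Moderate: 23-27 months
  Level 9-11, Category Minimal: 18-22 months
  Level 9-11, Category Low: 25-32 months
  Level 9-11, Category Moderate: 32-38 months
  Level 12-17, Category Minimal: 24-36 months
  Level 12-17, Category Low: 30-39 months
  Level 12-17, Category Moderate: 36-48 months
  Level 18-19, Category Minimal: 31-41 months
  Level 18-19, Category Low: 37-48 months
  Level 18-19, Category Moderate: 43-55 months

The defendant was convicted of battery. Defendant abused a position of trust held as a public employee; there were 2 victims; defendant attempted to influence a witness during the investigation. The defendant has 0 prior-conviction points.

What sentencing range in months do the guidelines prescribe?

Base offense level for battery: 11.
A1 does not apply.
A2 does not apply.
A5 does not apply.
A6 applies (level before this adjustment is 11 ≥ 3, so +3): 11 + 3 = 14.
A7 applies: 14 + 3 = 17.
Final offense level: 17.
Criminal history: 0 prior points → Category Minimal (0-2).
Level 17 falls in the 12-17 band.
Grid: Level 12-17 × Category Minimal = 24-36 months.

24-36 months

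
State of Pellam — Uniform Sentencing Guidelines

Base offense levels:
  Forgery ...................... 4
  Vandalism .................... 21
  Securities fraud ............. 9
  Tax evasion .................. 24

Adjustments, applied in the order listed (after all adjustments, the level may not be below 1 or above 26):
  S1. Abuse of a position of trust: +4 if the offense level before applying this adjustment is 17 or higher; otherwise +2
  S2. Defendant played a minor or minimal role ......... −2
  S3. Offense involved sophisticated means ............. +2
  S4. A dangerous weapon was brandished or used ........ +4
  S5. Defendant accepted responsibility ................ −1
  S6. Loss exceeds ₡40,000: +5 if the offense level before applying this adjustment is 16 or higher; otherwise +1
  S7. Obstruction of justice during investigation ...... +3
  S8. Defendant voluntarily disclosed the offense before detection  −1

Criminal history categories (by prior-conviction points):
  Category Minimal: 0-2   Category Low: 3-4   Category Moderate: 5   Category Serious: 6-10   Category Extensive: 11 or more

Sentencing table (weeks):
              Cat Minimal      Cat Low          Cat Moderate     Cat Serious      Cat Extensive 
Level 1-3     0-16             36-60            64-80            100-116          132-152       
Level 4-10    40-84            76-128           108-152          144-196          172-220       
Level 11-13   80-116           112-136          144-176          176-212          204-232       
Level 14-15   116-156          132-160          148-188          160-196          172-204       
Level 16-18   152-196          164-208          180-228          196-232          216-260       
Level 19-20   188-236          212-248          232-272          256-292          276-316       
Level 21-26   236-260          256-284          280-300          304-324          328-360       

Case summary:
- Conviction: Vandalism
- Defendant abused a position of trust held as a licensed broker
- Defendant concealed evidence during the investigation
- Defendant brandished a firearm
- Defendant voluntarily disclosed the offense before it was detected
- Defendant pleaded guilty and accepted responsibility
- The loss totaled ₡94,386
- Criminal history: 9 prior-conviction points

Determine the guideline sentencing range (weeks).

304-324 weeks

Base offense level for vandalism: 21.
S1 applies (level before this adjustment is 21 ≥ 17, so +4): 21 + 4 = 25.
S4 applies: 25 + 4 = 29.
S5 applies: 29 − 1 = 28.
S6 applies (level before this adjustment is 28 ≥ 16, so +5): 28 + 5 = 33.
S7 applies: 33 + 3 = 36.
S8 applies: 36 − 1 = 35.
Level 35 exceeds the maximum of 26; capped at 26.
Final offense level: 26.
Criminal history: 9 prior points → Category Serious (6-10).
Level 26 falls in the 21-26 band.
Grid: Level 21-26 × Category Serious = 304-324 weeks.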